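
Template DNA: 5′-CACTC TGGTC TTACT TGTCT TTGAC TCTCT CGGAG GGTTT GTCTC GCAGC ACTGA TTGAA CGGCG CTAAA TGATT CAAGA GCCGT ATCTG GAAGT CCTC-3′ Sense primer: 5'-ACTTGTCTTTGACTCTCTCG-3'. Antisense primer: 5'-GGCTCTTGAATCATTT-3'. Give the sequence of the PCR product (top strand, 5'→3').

5'-ACTTGTCTTTGACTCTCTCGGAGGGTTTGTCTCGCAGCACTGATTGAACGGCGCTAAATGATTCAAGAGCC-3'

Forward primer ACTTGTCTTTGACTCTCTCG is found on the top strand at positions 13–32.
Taking the reverse complement of GGCTCTTGAATCATTT gives AAATGATTCAAGAGCC, found at positions 68–83 on the template; the primer anneals here to the top strand with its 3' end pointing upstream.
The product is the template from position 13 through 83 (71 bp).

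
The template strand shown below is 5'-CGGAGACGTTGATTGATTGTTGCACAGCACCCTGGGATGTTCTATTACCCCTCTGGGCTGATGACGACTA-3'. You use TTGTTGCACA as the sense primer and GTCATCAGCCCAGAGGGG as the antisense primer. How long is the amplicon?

The forward primer matches the template at positions 17–26.
Taking the reverse complement of GTCATCAGCCCAGAGGGG gives CCCCTCTGGGCTGATGAC, found at positions 48–65 on the template; the primer anneals here to the top strand with its 3' end pointing upstream.
Product length = (reverse-primer end) − (forward-primer start) + 1 = 65 − 17 + 1 = 49 bp.

49 bp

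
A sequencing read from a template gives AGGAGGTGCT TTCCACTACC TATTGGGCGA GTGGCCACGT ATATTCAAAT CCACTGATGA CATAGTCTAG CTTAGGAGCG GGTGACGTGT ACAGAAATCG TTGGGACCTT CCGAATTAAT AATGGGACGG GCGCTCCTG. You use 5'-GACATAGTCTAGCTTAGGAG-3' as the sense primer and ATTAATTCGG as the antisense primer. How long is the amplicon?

62 bp

The forward primer matches the template at positions 59–78.
The reverse primer's reverse complement is CCGAATTAAT, which matches the template at positions 111–120.
Product length = (reverse-primer end) − (forward-primer start) + 1 = 120 − 59 + 1 = 62 bp.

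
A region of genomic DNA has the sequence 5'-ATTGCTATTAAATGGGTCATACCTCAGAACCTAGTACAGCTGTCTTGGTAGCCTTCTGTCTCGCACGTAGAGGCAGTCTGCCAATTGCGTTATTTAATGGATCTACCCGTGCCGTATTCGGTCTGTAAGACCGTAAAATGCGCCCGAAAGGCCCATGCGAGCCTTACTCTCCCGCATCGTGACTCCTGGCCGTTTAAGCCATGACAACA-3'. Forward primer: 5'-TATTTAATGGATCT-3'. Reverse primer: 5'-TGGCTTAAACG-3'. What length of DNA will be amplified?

111 bp

Scanning the template, TATTTAATGGATCT occurs at positions 91–104; this primer anneals to the bottom strand there with its 3' end pointing downstream.
The reverse primer's reverse complement is CGTTTAAGCCA, which matches the template at positions 191–201.
The product runs from position 91 to position 201, so its length is 201 − 91 + 1 = 111 bp.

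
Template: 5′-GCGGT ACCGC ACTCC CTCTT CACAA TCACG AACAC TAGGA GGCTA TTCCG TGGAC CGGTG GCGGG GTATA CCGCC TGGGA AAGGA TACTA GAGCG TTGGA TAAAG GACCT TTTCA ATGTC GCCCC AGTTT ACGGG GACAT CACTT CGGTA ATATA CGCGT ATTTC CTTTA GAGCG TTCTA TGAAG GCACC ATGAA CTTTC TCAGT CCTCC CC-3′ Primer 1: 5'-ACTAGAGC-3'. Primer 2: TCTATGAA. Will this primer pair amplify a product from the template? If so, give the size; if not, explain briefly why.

No product — both primers anneal to the same strand and extend in the same direction.

Primer 1 (ACTAGAGC) matches the top strand at positions 87–94 (3' end points downstream).
Primer 2 (TCTATGAA) also matches the top strand directly, at positions 177–184 — its reverse complement TTCATAGA is not present.
Both primers anneal to the bottom strand with 3' ends pointing the same way, so neither can prime synthesis back toward the other.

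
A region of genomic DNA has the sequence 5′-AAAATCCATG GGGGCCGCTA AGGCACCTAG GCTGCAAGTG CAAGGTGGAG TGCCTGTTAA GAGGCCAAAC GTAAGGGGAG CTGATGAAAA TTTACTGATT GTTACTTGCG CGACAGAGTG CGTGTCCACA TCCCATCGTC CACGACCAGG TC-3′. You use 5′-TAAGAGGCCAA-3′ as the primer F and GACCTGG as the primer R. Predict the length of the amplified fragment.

95 bp

Forward primer TAAGAGGCCAA is found on the top strand at positions 58–68.
The reverse primer's reverse complement is CCAGGTC, which matches the template at positions 146–152.
Amplicon spans positions 58–152: 95 bp.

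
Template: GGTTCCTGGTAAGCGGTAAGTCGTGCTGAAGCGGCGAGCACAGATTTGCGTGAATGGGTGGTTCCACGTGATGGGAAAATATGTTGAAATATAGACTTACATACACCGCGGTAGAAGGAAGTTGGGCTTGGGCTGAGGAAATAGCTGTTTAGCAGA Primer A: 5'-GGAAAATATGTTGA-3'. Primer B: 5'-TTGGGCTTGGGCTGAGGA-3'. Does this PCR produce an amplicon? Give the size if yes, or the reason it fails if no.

No product — both primers anneal to the same strand and extend in the same direction.

Primer A (GGAAAATATGTTGA) matches the top strand at positions 74–87 (3' end points downstream).
Primer B (TTGGGCTTGGGCTGAGGA) also matches the top strand directly, at positions 122–139 — its reverse complement TCCTCAGCCCAAGCCCAA is not present.
Both primers anneal to the bottom strand with 3' ends pointing the same way, so neither can prime synthesis back toward the other.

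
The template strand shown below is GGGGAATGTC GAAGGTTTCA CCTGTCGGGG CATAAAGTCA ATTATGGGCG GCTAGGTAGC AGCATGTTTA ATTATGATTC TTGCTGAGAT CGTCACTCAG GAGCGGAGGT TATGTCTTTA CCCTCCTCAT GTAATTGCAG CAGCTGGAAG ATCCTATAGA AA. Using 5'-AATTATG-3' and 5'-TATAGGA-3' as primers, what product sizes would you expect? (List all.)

119 bp, 89 bp

The forward primer AATTATG matches the top strand at positions 40–46, 70–76.
The reverse primer's reverse complement is TCCTATA, matching at positions 152–158.
Each forward site pairs with the reverse site to give a product ending at position 158: sizes 119, 89 bp.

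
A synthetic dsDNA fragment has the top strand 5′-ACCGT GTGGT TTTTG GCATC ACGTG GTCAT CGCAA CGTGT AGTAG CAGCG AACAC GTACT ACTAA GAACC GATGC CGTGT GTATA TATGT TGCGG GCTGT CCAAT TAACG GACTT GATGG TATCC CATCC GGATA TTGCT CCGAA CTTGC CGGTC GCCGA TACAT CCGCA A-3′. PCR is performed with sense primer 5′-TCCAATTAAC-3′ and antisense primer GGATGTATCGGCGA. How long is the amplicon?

Scanning the template, TCCAATTAAC occurs at positions 100–109; this primer anneals to the bottom strand there with its 3' end pointing downstream.
Taking the reverse complement of GGATGTATCGGCGA gives TCGCCGATACATCC, found at positions 154–167 on the template; the primer anneals here to the top strand with its 3' end pointing upstream.
The product runs from position 100 to position 167, so its length is 167 − 100 + 1 = 68 bp.

68 bp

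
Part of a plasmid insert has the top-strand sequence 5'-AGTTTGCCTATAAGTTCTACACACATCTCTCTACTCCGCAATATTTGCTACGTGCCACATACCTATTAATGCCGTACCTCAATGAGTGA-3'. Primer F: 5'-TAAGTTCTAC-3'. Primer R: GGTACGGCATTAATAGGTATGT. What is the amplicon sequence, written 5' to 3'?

5'-TAAGTTCTACACACATCTCTCTACTCCGCAATATTTGCTACGTGCCACATACCTATTAATGCCGTACC-3'

Forward primer TAAGTTCTAC is found on the top strand at positions 11–20.
The reverse primer's reverse complement is ACATACCTATTAATGCCGTACC, which matches the template at positions 57–78.
The product is the template from position 11 through 78 (68 bp).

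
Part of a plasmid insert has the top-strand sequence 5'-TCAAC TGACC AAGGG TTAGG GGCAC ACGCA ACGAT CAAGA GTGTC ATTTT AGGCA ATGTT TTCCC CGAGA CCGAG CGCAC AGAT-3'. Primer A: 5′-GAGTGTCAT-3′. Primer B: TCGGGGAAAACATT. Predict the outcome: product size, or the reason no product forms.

Yes — a 30 bp product.

Primer A (GAGTGTCAT) matches the top strand at positions 39–47; it acts as a forward primer.
Primer B's reverse complement is AATGTTTTCCCCGA, matching the top strand at positions 55–68; it acts as a reverse primer.
The 3' ends face each other across positions 39–68, giving a 30 bp product.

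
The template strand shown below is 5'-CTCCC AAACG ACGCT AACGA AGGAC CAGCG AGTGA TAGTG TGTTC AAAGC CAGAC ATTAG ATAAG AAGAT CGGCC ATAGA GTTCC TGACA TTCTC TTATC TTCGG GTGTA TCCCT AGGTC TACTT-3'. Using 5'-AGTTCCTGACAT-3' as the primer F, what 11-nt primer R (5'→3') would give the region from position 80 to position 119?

The product's 3' end on the top strand is position 119.
The reverse primer anneals to the top strand over positions 109–119, i.e. to TATCCCTAGGT.
Its sequence written 5'→3' is the reverse complement: ACCTAGGGATA.

5'-ACCTAGGGATA-3'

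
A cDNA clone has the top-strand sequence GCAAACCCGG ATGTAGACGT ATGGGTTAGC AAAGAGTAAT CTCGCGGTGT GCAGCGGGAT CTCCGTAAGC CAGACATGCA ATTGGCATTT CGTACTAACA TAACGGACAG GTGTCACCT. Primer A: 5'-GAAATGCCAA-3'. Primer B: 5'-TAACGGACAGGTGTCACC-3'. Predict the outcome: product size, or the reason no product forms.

No product — the primers' 3' ends point away from each other.

Primer A (GAAATGCCAA) has reverse complement TTGGCATTTC, which matches the top strand at positions 82–91; primer A anneals to the top strand there with its 3' end pointing upstream toward position 82.
Primer B (TAACGGACAGGTGTCACC) matches the top strand directly at positions 101–118; it anneals to the bottom strand with its 3' end pointing downstream toward position 118.
The 3' ends diverge (primer A extends toward position 1, primer B toward position 119), so the primers never converge on a shared product.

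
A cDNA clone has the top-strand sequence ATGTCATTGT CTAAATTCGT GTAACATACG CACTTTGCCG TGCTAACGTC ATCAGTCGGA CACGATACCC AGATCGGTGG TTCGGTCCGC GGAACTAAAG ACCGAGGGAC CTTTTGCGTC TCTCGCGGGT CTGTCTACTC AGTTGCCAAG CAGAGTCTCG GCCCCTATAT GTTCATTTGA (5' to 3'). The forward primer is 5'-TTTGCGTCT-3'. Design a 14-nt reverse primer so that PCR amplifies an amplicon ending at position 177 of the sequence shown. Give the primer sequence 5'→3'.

5'-AATGAACATATAGG-3'

The forward primer binds at positions 113–121; the product's 3' end on the top strand is position 177.
The reverse primer anneals to the top strand over positions 164–177, i.e. to CCTATATGTTCATT.
Its sequence written 5'→3' is the reverse complement: AATGAACATATAGG.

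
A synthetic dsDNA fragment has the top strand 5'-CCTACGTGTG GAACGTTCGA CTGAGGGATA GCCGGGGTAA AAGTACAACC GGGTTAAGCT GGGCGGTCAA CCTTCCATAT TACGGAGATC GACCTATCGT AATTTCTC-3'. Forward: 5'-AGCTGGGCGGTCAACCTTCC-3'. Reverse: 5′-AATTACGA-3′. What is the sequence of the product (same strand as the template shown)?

5'-AGCTGGGCGGTCAACCTTCCATATTACGGAGATCGACCTATCGTAATT-3'

The forward primer matches the template at positions 57–76.
Reverse complement of the reverse primer: TCGTAATT. This occurs on the top strand at positions 97–104.
The product is the template from position 57 through 104 (48 bp).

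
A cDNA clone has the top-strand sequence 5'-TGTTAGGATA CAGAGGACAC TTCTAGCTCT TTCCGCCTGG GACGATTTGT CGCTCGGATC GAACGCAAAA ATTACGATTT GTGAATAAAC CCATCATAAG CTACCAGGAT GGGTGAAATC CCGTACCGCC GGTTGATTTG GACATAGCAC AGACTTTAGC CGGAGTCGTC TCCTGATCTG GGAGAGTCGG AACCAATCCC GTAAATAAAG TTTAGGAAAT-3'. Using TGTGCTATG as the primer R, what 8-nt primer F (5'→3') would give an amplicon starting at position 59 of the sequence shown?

5'-TCGAACGC-3'

The reverse primer's reverse complement CATAGCACA matches the template at positions 143–151; the product starts at position 59.
The forward primer is identical to the top strand over positions 59–66: TCGAACGC.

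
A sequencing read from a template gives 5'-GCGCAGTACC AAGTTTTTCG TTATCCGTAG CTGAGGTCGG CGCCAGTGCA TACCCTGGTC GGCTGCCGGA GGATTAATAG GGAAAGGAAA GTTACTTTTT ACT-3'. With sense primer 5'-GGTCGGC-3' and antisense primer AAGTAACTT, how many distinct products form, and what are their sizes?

The forward primer GGTCGGC matches the top strand at positions 35–41, 57–63.
The reverse primer's reverse complement is AAGTTACTT, matching at positions 89–97.
Each forward site pairs with the reverse site to give a product ending at position 97: sizes 63, 41 bp.

Two products: 63 bp, 41 bp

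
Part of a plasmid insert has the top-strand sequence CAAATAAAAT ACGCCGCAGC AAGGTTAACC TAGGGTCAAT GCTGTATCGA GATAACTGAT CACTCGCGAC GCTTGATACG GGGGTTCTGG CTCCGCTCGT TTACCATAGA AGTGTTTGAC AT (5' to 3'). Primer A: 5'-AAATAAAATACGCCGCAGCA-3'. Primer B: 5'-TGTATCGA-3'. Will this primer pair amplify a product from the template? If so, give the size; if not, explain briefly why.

No product — both primers anneal to the same strand and extend in the same direction.

Primer A (AAATAAAATACGCCGCAGCA) matches the top strand at positions 2–21 (3' end points downstream).
Primer B (TGTATCGA) also matches the top strand directly, at positions 43–50 — its reverse complement TCGATACA is not present.
Both primers anneal to the bottom strand with 3' ends pointing the same way, so neither can prime synthesis back toward the other.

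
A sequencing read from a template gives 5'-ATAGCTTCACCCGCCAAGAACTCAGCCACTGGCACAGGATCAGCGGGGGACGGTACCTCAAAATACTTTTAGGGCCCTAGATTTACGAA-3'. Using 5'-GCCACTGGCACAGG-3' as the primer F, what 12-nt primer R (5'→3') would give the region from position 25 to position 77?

5'-GGGCCCTAAAAG-3'

The product's 3' end on the top strand is position 77.
The reverse primer anneals to the top strand over positions 66–77, i.e. to CTTTTAGGGCCC.
Its sequence written 5'→3' is the reverse complement: GGGCCCTAAAAG.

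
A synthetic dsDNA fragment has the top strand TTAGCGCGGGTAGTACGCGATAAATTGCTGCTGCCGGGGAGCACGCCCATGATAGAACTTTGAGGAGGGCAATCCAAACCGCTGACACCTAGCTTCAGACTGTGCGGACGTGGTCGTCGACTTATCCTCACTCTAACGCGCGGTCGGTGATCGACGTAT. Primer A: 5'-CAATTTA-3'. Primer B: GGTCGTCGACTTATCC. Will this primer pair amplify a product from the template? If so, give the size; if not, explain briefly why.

No product — the primers' 3' ends point away from each other.

Primer A (CAATTTA) has reverse complement TAAATTG, which matches the top strand at positions 21–27; primer A anneals to the top strand there with its 3' end pointing upstream toward position 21.
Primer B (GGTCGTCGACTTATCC) matches the top strand directly at positions 112–127; it anneals to the bottom strand with its 3' end pointing downstream toward position 127.
The 3' ends diverge (primer A extends toward position 1, primer B toward position 159), so the primers never converge on a shared product.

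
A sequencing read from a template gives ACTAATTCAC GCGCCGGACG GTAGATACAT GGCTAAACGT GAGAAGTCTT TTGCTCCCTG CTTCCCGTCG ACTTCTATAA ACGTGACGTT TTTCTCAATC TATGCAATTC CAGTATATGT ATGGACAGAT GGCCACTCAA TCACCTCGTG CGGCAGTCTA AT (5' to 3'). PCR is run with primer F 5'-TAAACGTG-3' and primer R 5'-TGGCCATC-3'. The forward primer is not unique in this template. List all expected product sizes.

102 bp, 58 bp

The forward primer TAAACGTG matches the top strand at positions 34–41, 78–85.
The reverse primer's reverse complement is GATGGCCA, matching at positions 128–135.
Each forward site pairs with the reverse site to give a product ending at position 135: sizes 102, 58 bp.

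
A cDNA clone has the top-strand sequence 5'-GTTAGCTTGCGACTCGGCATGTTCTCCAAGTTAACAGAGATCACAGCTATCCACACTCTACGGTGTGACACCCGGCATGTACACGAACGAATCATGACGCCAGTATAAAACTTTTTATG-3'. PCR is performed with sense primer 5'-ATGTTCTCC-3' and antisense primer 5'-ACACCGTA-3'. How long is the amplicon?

Scanning the template, ATGTTCTCC occurs at positions 19–27; this primer anneals to the bottom strand there with its 3' end pointing downstream.
Taking the reverse complement of ACACCGTA gives TACGGTGT, found at positions 59–66 on the template; the primer anneals here to the top strand with its 3' end pointing upstream.
Amplicon spans positions 19–66: 48 bp.

48 bp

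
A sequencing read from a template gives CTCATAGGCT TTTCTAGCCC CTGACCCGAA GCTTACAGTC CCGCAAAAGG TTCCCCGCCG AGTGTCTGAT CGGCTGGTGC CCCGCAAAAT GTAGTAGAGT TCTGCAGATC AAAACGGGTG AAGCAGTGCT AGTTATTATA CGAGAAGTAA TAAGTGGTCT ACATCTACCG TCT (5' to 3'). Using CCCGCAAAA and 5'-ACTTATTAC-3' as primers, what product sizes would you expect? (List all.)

116 bp, 75 bp

The forward primer CCCGCAAAA matches the top strand at positions 40–48, 81–89.
The reverse primer's reverse complement is GTAATAAGT, matching at positions 147–155.
Each forward site pairs with the reverse site to give a product ending at position 155: sizes 116, 75 bp.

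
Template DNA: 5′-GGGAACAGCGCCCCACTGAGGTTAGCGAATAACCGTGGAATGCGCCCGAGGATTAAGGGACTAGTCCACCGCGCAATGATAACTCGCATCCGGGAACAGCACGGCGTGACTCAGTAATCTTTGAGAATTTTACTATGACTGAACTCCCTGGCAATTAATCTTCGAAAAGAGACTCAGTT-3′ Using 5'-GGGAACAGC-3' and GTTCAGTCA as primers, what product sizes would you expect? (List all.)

144 bp, 53 bp

The forward primer GGGAACAGC matches the top strand at positions 1–9, 92–100.
The reverse primer's reverse complement is TGACTGAAC, matching at positions 136–144.
Each forward site pairs with the reverse site to give a product ending at position 144: sizes 144, 53 bp.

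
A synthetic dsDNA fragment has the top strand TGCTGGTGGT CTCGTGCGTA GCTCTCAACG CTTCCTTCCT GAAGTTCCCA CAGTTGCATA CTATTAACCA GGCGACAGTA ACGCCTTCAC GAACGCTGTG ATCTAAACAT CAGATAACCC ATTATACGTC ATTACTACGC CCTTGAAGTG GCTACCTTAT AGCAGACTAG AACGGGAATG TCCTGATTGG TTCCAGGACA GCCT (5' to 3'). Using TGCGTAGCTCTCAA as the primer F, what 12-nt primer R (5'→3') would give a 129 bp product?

5'-AGGGCGTAGTAA-3'

The forward primer binds at positions 15–28, so a 129 bp product ends at position 15 + 129 − 1 = 143.
The reverse primer anneals to the top strand over positions 132–143, i.e. to TTACTACGCCCT.
Its sequence written 5'→3' is the reverse complement: AGGGCGTAGTAA.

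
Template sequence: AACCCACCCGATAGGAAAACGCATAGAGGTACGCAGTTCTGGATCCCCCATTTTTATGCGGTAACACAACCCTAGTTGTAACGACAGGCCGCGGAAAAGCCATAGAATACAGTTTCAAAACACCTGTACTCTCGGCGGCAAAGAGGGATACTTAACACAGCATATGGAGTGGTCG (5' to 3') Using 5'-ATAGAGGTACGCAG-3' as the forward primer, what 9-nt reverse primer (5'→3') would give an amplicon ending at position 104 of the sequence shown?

The forward primer binds at positions 23–36; the product's 3' end on the top strand is position 104.
The reverse primer anneals to the top strand over positions 96–104, i.e. to AAAGCCATA.
Its sequence written 5'→3' is the reverse complement: TATGGCTTT.

5'-TATGGCTTT-3'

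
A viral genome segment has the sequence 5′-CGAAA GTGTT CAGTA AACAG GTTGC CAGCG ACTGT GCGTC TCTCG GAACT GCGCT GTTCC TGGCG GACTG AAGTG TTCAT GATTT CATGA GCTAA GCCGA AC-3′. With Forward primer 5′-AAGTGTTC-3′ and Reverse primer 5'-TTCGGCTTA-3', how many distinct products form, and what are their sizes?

The forward primer AAGTGTTC matches the top strand at positions 4–11, 71–78.
The reverse primer's reverse complement is TAAGCCGAA, matching at positions 93–101.
Each forward site pairs with the reverse site to give a product ending at position 101: sizes 98, 31 bp.

Two products: 98 bp, 31 bp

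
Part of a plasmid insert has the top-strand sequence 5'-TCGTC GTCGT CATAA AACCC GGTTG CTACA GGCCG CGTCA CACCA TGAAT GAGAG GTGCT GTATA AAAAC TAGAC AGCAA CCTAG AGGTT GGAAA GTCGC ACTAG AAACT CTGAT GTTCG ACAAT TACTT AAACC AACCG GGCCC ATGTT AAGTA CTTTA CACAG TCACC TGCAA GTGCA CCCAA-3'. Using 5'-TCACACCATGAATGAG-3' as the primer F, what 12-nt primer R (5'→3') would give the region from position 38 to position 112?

5'-AGAGTTTCTAGT-3'

The product's 3' end on the top strand is position 112.
The reverse primer anneals to the top strand over positions 101–112, i.e. to ACTAGAAACTCT.
Its sequence written 5'→3' is the reverse complement: AGAGTTTCTAGT.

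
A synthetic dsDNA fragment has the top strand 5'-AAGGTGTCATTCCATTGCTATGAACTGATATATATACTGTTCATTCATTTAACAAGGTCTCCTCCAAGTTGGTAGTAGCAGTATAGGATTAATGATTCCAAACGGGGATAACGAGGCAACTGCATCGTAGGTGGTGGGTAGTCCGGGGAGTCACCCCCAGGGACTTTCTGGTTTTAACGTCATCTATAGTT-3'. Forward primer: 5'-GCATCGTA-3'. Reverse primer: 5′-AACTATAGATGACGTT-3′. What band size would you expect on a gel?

70 bp

Forward primer GCATCGTA is found on the top strand at positions 122–129.
Taking the reverse complement of AACTATAGATGACGTT gives AACGTCATCTATAGTT, found at positions 176–191 on the template; the primer anneals here to the top strand with its 3' end pointing upstream.
Amplicon spans positions 122–191: 70 bp.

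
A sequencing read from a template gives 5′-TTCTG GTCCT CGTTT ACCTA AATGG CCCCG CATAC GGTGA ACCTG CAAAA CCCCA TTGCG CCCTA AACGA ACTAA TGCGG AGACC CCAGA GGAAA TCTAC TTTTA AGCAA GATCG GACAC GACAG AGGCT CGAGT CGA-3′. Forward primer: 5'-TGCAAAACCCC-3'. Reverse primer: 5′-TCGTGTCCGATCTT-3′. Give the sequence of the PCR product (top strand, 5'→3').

5'-TGCAAAACCCCATTGCGCCCTAAACGAACTAATGCGGAGACCCCAGAGGAAATCTACTTTTAAGCAAGATCGGACACGA-3'

Scanning the template, TGCAAAACCCC occurs at positions 44–54; this primer anneals to the bottom strand there with its 3' end pointing downstream.
Reverse complement of the reverse primer: AAGATCGGACACGA. This occurs on the top strand at positions 109–122.
The product is the template from position 44 through 122 (79 bp).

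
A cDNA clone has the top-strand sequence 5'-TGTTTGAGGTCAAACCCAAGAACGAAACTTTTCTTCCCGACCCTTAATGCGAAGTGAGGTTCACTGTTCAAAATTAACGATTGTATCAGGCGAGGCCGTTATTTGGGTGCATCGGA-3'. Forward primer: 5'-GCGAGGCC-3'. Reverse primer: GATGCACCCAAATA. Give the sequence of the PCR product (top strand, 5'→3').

5'-GCGAGGCCGTTATTTGGGTGCATC-3'

Scanning the template, GCGAGGCC occurs at positions 90–97; this primer anneals to the bottom strand there with its 3' end pointing downstream.
Reverse complement of the reverse primer: TATTTGGGTGCATC. This occurs on the top strand at positions 100–113.
The product is the template from position 90 through 113 (24 bp).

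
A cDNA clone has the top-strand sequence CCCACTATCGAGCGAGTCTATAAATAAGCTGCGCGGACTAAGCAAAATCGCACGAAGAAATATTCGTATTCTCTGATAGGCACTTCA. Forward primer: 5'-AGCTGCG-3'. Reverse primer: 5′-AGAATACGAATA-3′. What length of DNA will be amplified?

46 bp

Scanning the template, AGCTGCG occurs at positions 27–33; this primer anneals to the bottom strand there with its 3' end pointing downstream.
The reverse primer's reverse complement is TATTCGTATTCT, which matches the template at positions 61–72.
The product runs from position 27 to position 72, so its length is 72 − 27 + 1 = 46 bp.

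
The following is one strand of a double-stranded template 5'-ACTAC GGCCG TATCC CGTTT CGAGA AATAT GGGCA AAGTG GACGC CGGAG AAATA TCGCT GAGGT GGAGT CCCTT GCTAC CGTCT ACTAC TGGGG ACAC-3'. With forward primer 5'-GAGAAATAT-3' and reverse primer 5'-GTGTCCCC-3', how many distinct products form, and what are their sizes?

The forward primer GAGAAATAT matches the top strand at positions 22–30, 48–56.
The reverse primer's reverse complement is GGGGACAC, matching at positions 92–99.
Each forward site pairs with the reverse site to give a product ending at position 99: sizes 78, 52 bp.

Two products: 78 bp, 52 bp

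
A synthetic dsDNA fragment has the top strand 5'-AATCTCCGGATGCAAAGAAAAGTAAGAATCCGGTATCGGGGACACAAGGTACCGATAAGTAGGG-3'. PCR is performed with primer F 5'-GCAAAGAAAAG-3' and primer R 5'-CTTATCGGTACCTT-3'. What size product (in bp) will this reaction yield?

48 bp

Scanning the template, GCAAAGAAAAG occurs at positions 12–22; this primer anneals to the bottom strand there with its 3' end pointing downstream.
The reverse primer's reverse complement is AAGGTACCGATAAG, which matches the template at positions 46–59.
Amplicon spans positions 12–59: 48 bp.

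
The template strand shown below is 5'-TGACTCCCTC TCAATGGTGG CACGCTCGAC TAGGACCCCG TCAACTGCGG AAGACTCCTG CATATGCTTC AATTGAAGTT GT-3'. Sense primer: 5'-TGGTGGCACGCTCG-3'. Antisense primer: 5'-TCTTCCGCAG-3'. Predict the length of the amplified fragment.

Scanning the template, TGGTGGCACGCTCG occurs at positions 15–28; this primer anneals to the bottom strand there with its 3' end pointing downstream.
Reverse complement of the reverse primer: CTGCGGAAGA. This occurs on the top strand at positions 45–54.
Amplicon spans positions 15–54: 40 bp.

40 bp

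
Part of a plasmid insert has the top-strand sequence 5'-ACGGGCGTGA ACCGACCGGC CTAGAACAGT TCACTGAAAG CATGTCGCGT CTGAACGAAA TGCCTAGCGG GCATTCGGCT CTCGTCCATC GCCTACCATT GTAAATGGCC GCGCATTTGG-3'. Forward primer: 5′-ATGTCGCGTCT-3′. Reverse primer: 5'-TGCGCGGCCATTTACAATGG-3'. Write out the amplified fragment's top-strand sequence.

5'-ATGTCGCGTCTGAACGAAATGCCTAGCGGGCATTCGGCTCTCGTCCATCGCCTACCATTGTAAATGGCCGCGCA-3'

The forward primer matches the template at positions 42–52.
Reverse complement of the reverse primer: CCATTGTAAATGGCCGCGCA. This occurs on the top strand at positions 96–115.
The product is the template from position 42 through 115 (74 bp).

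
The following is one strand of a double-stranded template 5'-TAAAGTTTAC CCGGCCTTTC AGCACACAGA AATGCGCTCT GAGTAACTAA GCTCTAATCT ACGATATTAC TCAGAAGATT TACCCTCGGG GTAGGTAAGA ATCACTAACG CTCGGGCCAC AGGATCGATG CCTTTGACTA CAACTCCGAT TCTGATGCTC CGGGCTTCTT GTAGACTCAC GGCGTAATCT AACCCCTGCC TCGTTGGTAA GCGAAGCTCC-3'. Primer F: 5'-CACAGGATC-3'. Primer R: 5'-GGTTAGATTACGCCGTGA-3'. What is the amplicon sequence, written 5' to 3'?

The forward primer matches the template at positions 118–126.
The reverse primer's reverse complement is TCACGGCGTAATCTAACC, which matches the template at positions 177–194.
The product is the template from position 118 through 194 (77 bp).

5'-CACAGGATCGATGCCTTTGACTACAACTCCGATTCTGATGCTCCGGGCTTCTTGTAGACTCACGGCGTAATCTAACC-3'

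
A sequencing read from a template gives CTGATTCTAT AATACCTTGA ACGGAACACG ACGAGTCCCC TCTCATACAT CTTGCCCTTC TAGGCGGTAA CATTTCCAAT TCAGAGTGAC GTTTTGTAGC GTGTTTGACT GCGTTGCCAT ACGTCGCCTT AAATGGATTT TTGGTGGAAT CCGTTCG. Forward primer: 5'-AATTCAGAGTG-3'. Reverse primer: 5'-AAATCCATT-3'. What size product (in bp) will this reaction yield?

The forward primer matches the template at positions 78–88.
Taking the reverse complement of AAATCCATT gives AATGGATTT, found at positions 132–140 on the template; the primer anneals here to the top strand with its 3' end pointing upstream.
The product runs from position 78 to position 140, so its length is 140 − 78 + 1 = 63 bp.

63 bp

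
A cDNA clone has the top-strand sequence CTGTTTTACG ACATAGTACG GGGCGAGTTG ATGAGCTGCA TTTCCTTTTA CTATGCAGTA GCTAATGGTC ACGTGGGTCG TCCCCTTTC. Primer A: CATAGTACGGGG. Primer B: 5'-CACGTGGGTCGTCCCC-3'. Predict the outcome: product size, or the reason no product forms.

Primer A (CATAGTACGGGG) matches the top strand at positions 12–23 (3' end points downstream).
Primer B (CACGTGGGTCGTCCCC) also matches the top strand directly, at positions 70–85 — its reverse complement GGGGACGACCCACGTG is not present.
Both primers anneal to the bottom strand with 3' ends pointing the same way, so neither can prime synthesis back toward the other.

No product — both primers anneal to the same strand and extend in the same direction.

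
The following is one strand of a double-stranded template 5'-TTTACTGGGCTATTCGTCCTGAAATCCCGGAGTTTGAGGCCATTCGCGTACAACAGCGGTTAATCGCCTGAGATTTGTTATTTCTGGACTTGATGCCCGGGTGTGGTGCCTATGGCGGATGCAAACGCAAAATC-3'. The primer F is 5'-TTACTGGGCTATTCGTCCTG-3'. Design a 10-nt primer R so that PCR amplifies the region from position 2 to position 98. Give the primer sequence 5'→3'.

The product's 3' end on the top strand is position 98.
The reverse primer anneals to the top strand over positions 89–98, i.e. to CTTGATGCCC.
Its sequence written 5'→3' is the reverse complement: GGGCATCAAG.

5'-GGGCATCAAG-3'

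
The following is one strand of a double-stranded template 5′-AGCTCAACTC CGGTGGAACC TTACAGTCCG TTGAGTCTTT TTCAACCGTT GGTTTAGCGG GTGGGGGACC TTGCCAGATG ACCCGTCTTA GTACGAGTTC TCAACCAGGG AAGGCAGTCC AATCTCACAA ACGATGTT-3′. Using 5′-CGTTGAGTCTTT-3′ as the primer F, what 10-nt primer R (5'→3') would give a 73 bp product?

5'-AGAACTCGTA-3'

The forward primer binds at positions 29–40, so a 73 bp product ends at position 29 + 73 − 1 = 101.
The reverse primer anneals to the top strand over positions 92–101, i.e. to TACGAGTTCT.
Its sequence written 5'→3' is the reverse complement: AGAACTCGTA.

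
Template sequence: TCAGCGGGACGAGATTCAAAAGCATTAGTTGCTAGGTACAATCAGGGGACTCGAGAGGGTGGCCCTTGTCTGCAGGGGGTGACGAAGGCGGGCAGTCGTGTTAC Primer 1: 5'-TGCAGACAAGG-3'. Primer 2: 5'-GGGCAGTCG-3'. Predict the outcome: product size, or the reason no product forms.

Primer 1 (TGCAGACAAGG) has reverse complement CCTTGTCTGCA, which matches the top strand at positions 64–74; primer 1 anneals to the top strand there with its 3' end pointing upstream toward position 64.
Primer 2 (GGGCAGTCG) matches the top strand directly at positions 90–98; it anneals to the bottom strand with its 3' end pointing downstream toward position 98.
The 3' ends diverge (primer 1 extends toward position 1, primer 2 toward position 104), so the primers never converge on a shared product.

No product — the primers' 3' ends point away from each other.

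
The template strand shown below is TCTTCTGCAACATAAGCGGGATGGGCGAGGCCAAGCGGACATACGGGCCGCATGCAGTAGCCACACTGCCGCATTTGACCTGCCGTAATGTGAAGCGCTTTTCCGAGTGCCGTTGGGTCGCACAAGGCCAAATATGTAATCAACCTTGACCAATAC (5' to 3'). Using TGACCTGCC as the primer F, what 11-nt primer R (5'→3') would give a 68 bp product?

5'-TTGATTACATA-3'

The forward primer binds at positions 76–84, so a 68 bp product ends at position 76 + 68 − 1 = 143.
The reverse primer anneals to the top strand over positions 133–143, i.e. to TATGTAATCAA.
Its sequence written 5'→3' is the reverse complement: TTGATTACATA.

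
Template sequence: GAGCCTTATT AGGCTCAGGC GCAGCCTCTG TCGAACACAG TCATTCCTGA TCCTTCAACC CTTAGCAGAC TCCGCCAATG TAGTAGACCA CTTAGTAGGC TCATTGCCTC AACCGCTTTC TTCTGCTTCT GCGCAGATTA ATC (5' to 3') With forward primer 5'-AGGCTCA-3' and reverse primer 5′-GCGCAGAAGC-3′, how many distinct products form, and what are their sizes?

Two products: 124 bp, 38 bp

The forward primer AGGCTCA matches the top strand at positions 11–17, 97–103.
The reverse primer's reverse complement is GCTTCTGCGC, matching at positions 125–134.
Each forward site pairs with the reverse site to give a product ending at position 134: sizes 124, 38 bp.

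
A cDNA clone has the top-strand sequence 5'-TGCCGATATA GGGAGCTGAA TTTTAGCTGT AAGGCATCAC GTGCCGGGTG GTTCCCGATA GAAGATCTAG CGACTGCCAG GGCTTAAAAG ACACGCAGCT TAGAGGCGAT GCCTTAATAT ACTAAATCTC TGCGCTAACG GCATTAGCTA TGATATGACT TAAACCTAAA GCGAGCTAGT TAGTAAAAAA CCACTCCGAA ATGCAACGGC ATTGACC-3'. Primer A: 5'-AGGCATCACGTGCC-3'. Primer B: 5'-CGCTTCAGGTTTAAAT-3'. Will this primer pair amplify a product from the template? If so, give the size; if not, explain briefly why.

No product — primer B has no binding site in the template.

Primer B (CGCTTCAGGTTTAAAT) does not match the top strand, and its reverse complement ATTTAAACCTGAAGCG does not match either.
With no annealing site for primer B, no amplification occurs.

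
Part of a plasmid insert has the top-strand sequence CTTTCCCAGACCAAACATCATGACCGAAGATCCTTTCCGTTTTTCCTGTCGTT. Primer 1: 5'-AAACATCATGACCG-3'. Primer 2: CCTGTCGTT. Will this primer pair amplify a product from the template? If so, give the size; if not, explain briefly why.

No product — both primers anneal to the same strand and extend in the same direction.

Primer 1 (AAACATCATGACCG) matches the top strand at positions 13–26 (3' end points downstream).
Primer 2 (CCTGTCGTT) also matches the top strand directly, at positions 45–53 — its reverse complement AACGACAGG is not present.
Both primers anneal to the bottom strand with 3' ends pointing the same way, so neither can prime synthesis back toward the other.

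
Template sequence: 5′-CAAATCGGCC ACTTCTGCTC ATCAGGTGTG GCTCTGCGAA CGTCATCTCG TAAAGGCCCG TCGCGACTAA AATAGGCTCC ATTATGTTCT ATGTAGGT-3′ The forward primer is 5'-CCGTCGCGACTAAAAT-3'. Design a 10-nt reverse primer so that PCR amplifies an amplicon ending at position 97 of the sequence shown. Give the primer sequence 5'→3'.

5'-CCTACATAGA-3'

The forward primer binds at positions 58–73; the product's 3' end on the top strand is position 97.
The reverse primer anneals to the top strand over positions 88–97, i.e. to TCTATGTAGG.
Its sequence written 5'→3' is the reverse complement: CCTACATAGA.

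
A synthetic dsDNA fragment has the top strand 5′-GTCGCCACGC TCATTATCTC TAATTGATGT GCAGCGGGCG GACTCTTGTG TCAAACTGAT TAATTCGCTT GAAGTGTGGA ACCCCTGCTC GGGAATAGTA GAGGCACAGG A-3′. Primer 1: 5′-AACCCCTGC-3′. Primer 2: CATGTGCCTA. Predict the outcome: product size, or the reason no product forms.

Primer 2 (CATGTGCCTA) does not match the top strand, and its reverse complement TAGGCACATG does not match either.
With no annealing site for primer 2, no amplification occurs.

No product — primer 2 has no binding site in the template.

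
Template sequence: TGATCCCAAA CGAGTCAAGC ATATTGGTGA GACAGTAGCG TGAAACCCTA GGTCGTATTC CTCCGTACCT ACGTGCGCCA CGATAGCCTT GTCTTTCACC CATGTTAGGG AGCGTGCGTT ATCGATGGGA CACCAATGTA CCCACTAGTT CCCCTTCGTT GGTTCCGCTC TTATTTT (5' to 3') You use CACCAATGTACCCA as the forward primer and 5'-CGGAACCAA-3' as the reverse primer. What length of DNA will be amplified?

37 bp

Forward primer CACCAATGTACCCA is found on the top strand at positions 131–144.
Taking the reverse complement of CGGAACCAA gives TTGGTTCCG, found at positions 159–167 on the template; the primer anneals here to the top strand with its 3' end pointing upstream.
Product length = (reverse-primer end) − (forward-primer start) + 1 = 167 − 131 + 1 = 37 bp.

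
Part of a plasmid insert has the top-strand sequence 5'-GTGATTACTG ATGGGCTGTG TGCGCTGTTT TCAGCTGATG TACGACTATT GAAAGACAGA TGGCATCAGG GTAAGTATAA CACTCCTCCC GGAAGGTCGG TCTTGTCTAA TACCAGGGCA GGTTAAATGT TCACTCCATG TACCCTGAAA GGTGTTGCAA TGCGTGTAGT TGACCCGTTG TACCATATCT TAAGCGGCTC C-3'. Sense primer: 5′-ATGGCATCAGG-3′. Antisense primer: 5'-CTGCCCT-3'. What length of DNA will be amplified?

The forward primer matches the template at positions 60–70.
The reverse primer's reverse complement is AGGGCAG, which matches the template at positions 115–121.
Product length = (reverse-primer end) − (forward-primer start) + 1 = 121 − 60 + 1 = 62 bp.

62 bp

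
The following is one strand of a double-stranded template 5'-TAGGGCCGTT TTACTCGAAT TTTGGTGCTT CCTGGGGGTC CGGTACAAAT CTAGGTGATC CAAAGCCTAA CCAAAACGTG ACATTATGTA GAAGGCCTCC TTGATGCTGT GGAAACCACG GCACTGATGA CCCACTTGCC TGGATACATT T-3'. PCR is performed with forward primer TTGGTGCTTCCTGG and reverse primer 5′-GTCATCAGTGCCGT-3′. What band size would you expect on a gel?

Forward primer TTGGTGCTTCCTGG is found on the top strand at positions 22–35.
Taking the reverse complement of GTCATCAGTGCCGT gives ACGGCACTGATGAC, found at positions 118–131 on the template; the primer anneals here to the top strand with its 3' end pointing upstream.
The product runs from position 22 to position 131, so its length is 131 − 22 + 1 = 110 bp.

110 bp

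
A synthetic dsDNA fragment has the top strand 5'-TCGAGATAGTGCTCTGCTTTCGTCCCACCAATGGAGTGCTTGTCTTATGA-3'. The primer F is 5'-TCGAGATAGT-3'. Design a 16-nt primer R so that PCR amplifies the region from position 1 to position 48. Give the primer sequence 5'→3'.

The product's 3' end on the top strand is position 48.
The reverse primer anneals to the top strand over positions 33–48, i.e. to GGAGTGCTTGTCTTAT.
Its sequence written 5'→3' is the reverse complement: ATAAGACAAGCACTCC.

5'-ATAAGACAAGCACTCC-3'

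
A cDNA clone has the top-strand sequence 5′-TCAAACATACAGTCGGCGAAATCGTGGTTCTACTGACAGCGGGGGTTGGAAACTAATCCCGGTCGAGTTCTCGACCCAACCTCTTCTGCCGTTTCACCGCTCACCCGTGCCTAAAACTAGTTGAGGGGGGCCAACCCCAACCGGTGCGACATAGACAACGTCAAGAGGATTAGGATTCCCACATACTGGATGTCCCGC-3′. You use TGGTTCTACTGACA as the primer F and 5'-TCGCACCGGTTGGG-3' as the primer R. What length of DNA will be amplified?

125 bp

The forward primer matches the template at positions 25–38.
Reverse complement of the reverse primer: CCCAACCGGTGCGA. This occurs on the top strand at positions 136–149.
Amplicon spans positions 25–149: 125 bp.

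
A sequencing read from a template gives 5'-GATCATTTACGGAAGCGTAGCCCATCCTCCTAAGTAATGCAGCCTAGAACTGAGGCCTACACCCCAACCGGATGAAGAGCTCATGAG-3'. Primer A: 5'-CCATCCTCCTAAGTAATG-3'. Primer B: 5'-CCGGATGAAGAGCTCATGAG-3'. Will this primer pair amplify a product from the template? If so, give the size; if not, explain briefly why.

Primer A (CCATCCTCCTAAGTAATG) matches the top strand at positions 22–39 (3' end points downstream).
Primer B (CCGGATGAAGAGCTCATGAG) also matches the top strand directly, at positions 68–87 — its reverse complement CTCATGAGCTCTTCATCCGG is not present.
Both primers anneal to the bottom strand with 3' ends pointing the same way, so neither can prime synthesis back toward the other.

No product — both primers anneal to the same strand and extend in the same direction.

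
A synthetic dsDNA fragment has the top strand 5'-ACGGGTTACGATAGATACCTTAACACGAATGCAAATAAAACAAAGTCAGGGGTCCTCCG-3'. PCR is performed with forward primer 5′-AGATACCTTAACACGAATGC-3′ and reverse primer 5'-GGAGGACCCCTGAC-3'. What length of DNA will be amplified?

46 bp

Forward primer AGATACCTTAACACGAATGC is found on the top strand at positions 13–32.
Taking the reverse complement of GGAGGACCCCTGAC gives GTCAGGGGTCCTCC, found at positions 45–58 on the template; the primer anneals here to the top strand with its 3' end pointing upstream.
Product length = (reverse-primer end) − (forward-primer start) + 1 = 58 − 13 + 1 = 46 bp.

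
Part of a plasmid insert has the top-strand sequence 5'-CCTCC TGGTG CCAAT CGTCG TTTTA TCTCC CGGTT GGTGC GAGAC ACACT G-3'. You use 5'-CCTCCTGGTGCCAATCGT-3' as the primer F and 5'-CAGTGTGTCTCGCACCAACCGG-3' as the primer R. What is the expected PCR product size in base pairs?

Forward primer CCTCCTGGTGCCAATCGT is found on the top strand at positions 1–18.
Taking the reverse complement of CAGTGTGTCTCGCACCAACCGG gives CCGGTTGGTGCGAGACACACTG, found at positions 30–51 on the template; the primer anneals here to the top strand with its 3' end pointing upstream.
Product length = (reverse-primer end) − (forward-primer start) + 1 = 51 − 1 + 1 = 51 bp.

51 bp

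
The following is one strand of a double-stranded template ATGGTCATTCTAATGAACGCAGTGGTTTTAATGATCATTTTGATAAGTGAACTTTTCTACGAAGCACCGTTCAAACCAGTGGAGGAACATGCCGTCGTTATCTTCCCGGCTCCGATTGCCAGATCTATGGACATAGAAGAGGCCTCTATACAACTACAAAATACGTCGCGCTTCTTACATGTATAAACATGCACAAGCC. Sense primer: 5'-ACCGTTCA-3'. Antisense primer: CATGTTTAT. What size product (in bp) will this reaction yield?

126 bp

Forward primer ACCGTTCA is found on the top strand at positions 66–73.
Taking the reverse complement of CATGTTTAT gives ATAAACATG, found at positions 183–191 on the template; the primer anneals here to the top strand with its 3' end pointing upstream.
Amplicon spans positions 66–191: 126 bp.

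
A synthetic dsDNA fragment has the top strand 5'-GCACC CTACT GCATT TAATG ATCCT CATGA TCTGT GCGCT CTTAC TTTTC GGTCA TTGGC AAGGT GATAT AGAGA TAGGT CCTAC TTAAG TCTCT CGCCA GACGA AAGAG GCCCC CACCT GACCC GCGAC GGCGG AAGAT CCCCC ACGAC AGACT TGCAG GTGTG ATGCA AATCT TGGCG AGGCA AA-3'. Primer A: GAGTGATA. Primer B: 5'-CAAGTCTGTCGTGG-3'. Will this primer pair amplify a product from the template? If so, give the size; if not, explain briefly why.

No product — primer A has no binding site in the template.

Primer A (GAGTGATA) does not match the top strand, and its reverse complement TATCACTC does not match either.
With no annealing site for primer A, no amplification occurs.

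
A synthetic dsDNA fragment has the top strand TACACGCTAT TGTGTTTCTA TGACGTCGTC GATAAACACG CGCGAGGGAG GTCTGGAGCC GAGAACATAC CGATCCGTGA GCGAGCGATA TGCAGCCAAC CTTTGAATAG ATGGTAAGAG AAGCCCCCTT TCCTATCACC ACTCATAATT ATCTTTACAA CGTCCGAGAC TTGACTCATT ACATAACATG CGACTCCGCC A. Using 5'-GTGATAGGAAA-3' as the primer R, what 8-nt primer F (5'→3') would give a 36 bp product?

The reverse primer's reverse complement TTTCCTATCAC matches the template at positions 129–139, so the product ends at position 139.
A 36 bp product then starts at position 139 − 36 + 1 = 104.
The forward primer is identical to the top strand there: TGAATAGA.

5'-TGAATAGA-3'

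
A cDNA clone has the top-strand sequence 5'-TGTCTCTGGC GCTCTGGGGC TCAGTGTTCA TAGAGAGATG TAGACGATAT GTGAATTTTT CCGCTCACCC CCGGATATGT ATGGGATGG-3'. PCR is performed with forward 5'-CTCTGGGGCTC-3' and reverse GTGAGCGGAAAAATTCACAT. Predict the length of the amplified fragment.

57 bp

The forward primer matches the template at positions 12–22.
Taking the reverse complement of GTGAGCGGAAAAATTCACAT gives ATGTGAATTTTTCCGCTCAC, found at positions 49–68 on the template; the primer anneals here to the top strand with its 3' end pointing upstream.
The product runs from position 12 to position 68, so its length is 68 − 12 + 1 = 57 bp.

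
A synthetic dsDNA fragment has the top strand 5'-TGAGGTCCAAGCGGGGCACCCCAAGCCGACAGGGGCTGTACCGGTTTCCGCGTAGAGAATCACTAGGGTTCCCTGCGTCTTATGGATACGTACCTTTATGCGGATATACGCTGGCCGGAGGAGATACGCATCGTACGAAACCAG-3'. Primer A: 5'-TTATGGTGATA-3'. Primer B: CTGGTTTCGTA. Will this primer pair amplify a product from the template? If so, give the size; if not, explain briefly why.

Primer A (TTATGGTGATA) does not match the top strand, and its reverse complement TATCACCATAA does not match either.
With no annealing site for primer A, no amplification occurs.

No product — primer A has no binding site in the template.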